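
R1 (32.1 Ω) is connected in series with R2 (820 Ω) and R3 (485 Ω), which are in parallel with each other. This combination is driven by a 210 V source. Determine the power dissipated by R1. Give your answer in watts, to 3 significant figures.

Collapse R2‖R3 to a single equivalent, reducing the network to two series elements.
R_p = (820×485)/(820+485) = 304.8 Ω
R_total = 32.1 + 304.8 = 336.9 Ω
I = V / R_total = 210 / 336.9 = 0.6234 A
R1 is in the main series path, so its power is I²R1.
P_R1 = (0.6234)² × 32.1 = 12.48 W

12.5 W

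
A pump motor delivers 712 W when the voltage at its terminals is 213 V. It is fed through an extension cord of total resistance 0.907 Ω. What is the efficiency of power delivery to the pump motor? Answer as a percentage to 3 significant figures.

I = P / V = 712 / 213 = 3.343 A through the extension cord.
P_line = I² R_line = (3.343)² × 0.907 = 10.13 W
P_source = P_load + P_line = 712.0 + 10.13 = 722.1 W
η = P_load / P_source = 712.0 / 722.1 = 0.9860

98.6 %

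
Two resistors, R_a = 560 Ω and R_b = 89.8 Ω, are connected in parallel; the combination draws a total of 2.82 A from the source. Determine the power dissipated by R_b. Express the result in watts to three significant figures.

Only the total current is stated, so first find the parallel equivalent to get the voltage across the combination.
1/R_eq = 1/560 + 1/89.8 ⇒ R_eq = 77.39 Ω
V = I_total × R_eq = 2.820 × 77.39 = 218.2 V
P_R_b = V² / R_b = (218.2)² / 89.8 = 530.4 W

530 W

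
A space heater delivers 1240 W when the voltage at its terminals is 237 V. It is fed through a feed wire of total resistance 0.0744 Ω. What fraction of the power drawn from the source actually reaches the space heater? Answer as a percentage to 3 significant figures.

I = P / V = 1240 / 237 = 5.232 A through the feed wire.
P_line = I² R_line = (5.232)² × 0.0744 = 2.037 W
P_source = P_load + P_line = 1240 + 2.037 = 1242 W
η = P_load / P_source = 1240 / 1242 = 0.9984

99.8 %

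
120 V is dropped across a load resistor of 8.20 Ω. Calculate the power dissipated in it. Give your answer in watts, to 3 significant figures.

V and R are stated; P = V²/R avoids computing the current.
P = (120 V)² / 8.20 Ω = 1756 W

1760 W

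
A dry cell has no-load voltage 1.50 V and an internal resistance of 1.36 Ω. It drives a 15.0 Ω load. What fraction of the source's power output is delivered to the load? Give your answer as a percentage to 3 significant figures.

η = P_load/(P_load+P_int) = I²R/(I²R+I²r) = R/(R+r) — the I² cancels for series elements.
η = R / (R + r) = 15.0 / (15.0 + 1.36) = 0.9169

91.7 %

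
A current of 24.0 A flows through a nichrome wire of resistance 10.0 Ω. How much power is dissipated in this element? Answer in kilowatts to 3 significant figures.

5.76 kW

Current and resistance are given, so P = I²R is the direct form.
P = (24.00 A)² × 10.0 Ω = 5760 W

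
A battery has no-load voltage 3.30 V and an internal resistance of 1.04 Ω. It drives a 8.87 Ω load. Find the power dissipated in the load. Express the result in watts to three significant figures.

0.984 W

Load and internal resistance form a series loop — compute the loop current, then the load power via I²R.
I = ε / (r + R) = 3.30 / (1.04 + 8.87) = 0.3330 A
P_load = I² R = (0.3330)² × 8.87 = 0.9836 W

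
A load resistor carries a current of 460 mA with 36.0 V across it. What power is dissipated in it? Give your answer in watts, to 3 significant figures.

V and I are known directly — P = V I, no intermediate step needed.
P = 36.0 V × 0.4600 A = 16.56 W

16.6 W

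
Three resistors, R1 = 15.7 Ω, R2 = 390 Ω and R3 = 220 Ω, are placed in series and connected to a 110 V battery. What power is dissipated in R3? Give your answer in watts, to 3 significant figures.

Since the resistors are in series they all carry the loop current I = V/R_total; the power in any one is I²R.
R_total = 15.7 + 390 + 220 = 625.7 Ω
I = V / R_total = 110 / 625.7 = 0.1758 A
P_R3 = I² × R3 = (0.1758)² × 220 = 6.799 W

6.80 W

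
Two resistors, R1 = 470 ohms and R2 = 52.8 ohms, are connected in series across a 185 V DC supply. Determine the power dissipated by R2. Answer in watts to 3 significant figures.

6.61 W

In a series string the same current flows through every resistor — find that current, then P = I²R for the one we want.
R_total = 470 + 52.8 = 522.8 Ω
I = V / R_total = 185 / 522.8 = 0.3539 A
P_R2 = I² × R2 = (0.3539)² × 52.8 = 6.612 W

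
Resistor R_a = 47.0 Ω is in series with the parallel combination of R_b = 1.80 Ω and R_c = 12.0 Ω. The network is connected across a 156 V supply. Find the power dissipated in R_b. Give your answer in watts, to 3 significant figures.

14.0 W

Collapse R_b‖R_c to a single equivalent, reducing the network to two series elements.
R_p = (1.80×12.0)/(1.80+12.0) = 1.565 Ω
R_total = 47.0 + 1.565 = 48.57 Ω
I = V / R_total = 156 / 48.57 = 3.212 A
Voltage across the parallel pair: V_p = I × R_p = 3.212 × 1.565 = 5.028 V
With V_p across R_b, its power is V_p²/R_b.
P_R_b = (5.028)² / 1.80 = 14.04 W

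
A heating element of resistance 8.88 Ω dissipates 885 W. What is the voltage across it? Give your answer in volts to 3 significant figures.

From P = V I = I²R = V²/R, with the two given quantities we get V = √(P R).
V = √(885 × 8.88) = 88.65 V

88.6 V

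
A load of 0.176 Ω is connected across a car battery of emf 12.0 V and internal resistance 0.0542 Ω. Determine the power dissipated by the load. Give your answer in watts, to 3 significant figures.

With r and R in series, I = ε/(r+R); the load dissipates I²R.
I = ε / (r + R) = 12.0 / (0.0542 + 0.176) = 52.13 A
P_load = I² R = (52.13)² × 0.176 = 478.3 W

478 W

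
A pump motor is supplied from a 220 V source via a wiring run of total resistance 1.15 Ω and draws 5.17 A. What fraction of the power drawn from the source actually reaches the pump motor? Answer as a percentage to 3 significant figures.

The wiring run carries the full 5.17 A.
P_line = I² R_line = (5.170)² × 1.15 = 30.74 W
P_source = V I = 220 × 5.170 = 1137 W; P_load = 1107 W
η = P_load / P_source = 1107 / 1137 = 0.9730

97.3 %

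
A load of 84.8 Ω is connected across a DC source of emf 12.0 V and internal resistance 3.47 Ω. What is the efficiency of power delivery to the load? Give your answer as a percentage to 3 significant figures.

η = P_load/(P_load+P_int) = I²R/(I²R+I²r) = R/(R+r) — the I² cancels for series elements.
η = R / (R + r) = 84.8 / (84.8 + 3.47) = 0.9607

96.1 %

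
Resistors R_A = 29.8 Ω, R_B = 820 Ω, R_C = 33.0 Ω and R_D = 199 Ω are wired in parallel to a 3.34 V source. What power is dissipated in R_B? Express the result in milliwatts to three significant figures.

13.6 mW

Parallel branches share the same voltage; P = V²/R gives the branch power in one step.
P_R_B = V² / R_B = (3.34)² / 820 Ω = 0.01360 W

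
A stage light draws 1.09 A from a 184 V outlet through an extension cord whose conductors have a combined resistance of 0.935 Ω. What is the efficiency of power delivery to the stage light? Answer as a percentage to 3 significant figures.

99.4 %

The extension cord carries the full 1.09 A.
P_line = I² R_line = (1.090)² × 0.935 = 1.111 W
P_source = V I = 184 × 1.090 = 200.6 W; P_load = 199.4 W
η = P_load / P_source = 199.4 / 200.6 = 0.9945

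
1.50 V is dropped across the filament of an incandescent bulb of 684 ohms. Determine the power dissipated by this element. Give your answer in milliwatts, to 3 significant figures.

3.29 mW

We know the drop across the element and its resistance — P = V²/R, one step.
P = (1.50 V)² / 684 Ω = 0.003289 W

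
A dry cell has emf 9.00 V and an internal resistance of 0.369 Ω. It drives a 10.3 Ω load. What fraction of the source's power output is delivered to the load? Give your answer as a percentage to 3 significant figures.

Efficiency is P_load / P_total. With a series r and R sharing the same I, P = I²R for each, so η = R/(R+r).
η = R / (R + r) = 10.3 / (10.3 + 0.369) = 0.9654

96.5 %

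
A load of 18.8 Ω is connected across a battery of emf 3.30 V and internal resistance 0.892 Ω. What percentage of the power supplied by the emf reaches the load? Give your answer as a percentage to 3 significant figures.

η = P_load/(P_load+P_int) = I²R/(I²R+I²r) = R/(R+r) — the I² cancels for series elements.
η = R / (R + r) = 18.8 / (18.8 + 0.892) = 0.9547

95.5 %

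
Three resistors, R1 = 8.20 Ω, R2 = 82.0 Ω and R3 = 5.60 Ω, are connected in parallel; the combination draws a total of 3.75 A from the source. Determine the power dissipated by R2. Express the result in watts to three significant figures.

1.75 W

The branches share the same voltage, but only the total current is given — find V from the equivalent resistance first.
1/R_eq = 1/8.20 + 1/82.0 + 1/5.60 ⇒ R_eq = 3.198 Ω
V = I_total × R_eq = 3.750 × 3.198 = 11.99 V
P_R2 = V² / R2 = (11.99)² / 82.0 = 1.754 W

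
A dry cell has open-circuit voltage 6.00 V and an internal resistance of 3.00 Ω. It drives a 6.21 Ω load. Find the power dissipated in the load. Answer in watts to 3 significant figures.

Load and internal resistance form a series loop — compute the loop current, then the load power via I²R.
I = ε / (r + R) = 6.00 / (3.00 + 6.21) = 0.6515 A
P_load = I² R = (0.6515)² × 6.21 = 2.636 W

2.64 W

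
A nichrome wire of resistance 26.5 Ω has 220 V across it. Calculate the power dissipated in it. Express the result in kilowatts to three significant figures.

With V across and R both known, P = V²/R gives the dissipation directly.
P = (220 V)² / 26.5 Ω = 1826 W

1.83 kW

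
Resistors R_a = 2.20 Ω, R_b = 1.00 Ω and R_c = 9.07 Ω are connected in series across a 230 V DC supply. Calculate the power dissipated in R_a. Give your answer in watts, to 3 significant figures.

The current is common to all series resistors; compute it, then apply P = I²R for the target.
R_total = 2.20 + 1.00 + 9.07 = 12.27 Ω
I = V / R_total = 230 / 12.27 = 18.74 A
P_R_a = I² × R_a = (18.74)² × 2.20 = 773.0 W

773 W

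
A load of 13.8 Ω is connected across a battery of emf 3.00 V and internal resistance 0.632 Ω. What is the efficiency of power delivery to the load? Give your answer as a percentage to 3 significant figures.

95.6 %

η = P_load/(P_load+P_int) = I²R/(I²R+I²r) = R/(R+r) — the I² cancels for series elements.
η = R / (R + r) = 13.8 / (13.8 + 0.632) = 0.9562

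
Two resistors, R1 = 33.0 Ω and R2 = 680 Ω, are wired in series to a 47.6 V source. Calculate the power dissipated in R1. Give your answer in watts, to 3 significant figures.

The current is common to all series resistors; compute it, then apply P = I²R for the target.
R_total = 33.0 + 680 = 713.0 Ω
I = V / R_total = 47.6 / 713.0 = 0.06676 A
P_R1 = I² × R1 = (0.06676)² × 33.0 = 0.1471 W

0.147 W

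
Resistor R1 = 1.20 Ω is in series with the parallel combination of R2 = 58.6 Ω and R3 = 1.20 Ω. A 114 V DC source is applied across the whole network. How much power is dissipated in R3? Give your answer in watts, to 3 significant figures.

2650 W

Replace R2 and R3 with their parallel equivalent so the circuit becomes R1 in series with R_p.
R_p = (58.6×1.20)/(58.6+1.20) = 1.176 Ω
R_total = 1.20 + 1.176 = 2.376 Ω
I = V / R_total = 114 / 2.376 = 47.98 A
Voltage across the parallel pair: V_p = I × R_p = 47.98 × 1.176 = 56.42 V
With V_p across R3, its power is V_p²/R3.
P_R3 = (56.42)² / 1.20 = 2653 W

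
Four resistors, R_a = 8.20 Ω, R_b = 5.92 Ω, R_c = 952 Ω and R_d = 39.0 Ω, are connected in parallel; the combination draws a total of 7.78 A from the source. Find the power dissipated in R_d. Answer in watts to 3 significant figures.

We need the common branch voltage; get it from I_total × R_eq, then P = V²/R for the branch.
1/R_eq = 1/8.20 + 1/5.92 + 1/952 + 1/39.0 ⇒ R_eq = 3.149 Ω
V = I_total × R_eq = 7.780 × 3.149 = 24.50 V
P_R_d = V² / R_d = (24.50)² / 39.0 = 15.39 W

15.4 W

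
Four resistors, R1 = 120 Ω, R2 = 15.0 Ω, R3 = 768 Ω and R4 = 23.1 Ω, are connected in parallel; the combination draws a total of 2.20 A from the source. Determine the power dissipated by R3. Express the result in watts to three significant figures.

Only the total current is stated, so first find the parallel equivalent to get the voltage across the combination.
1/R_eq = 1/120 + 1/15.0 + 1/768 + 1/23.1 ⇒ R_eq = 8.362 Ω
V = I_total × R_eq = 2.200 × 8.362 = 18.40 V
P_R3 = V² / R3 = (18.40)² / 768 = 0.4406 W

0.441 W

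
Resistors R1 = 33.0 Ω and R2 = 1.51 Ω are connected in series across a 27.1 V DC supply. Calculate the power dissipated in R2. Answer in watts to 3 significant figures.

0.931 W

Series elements share the same current, so find I first, then use P = I²R.
R_total = 33.0 + 1.51 = 34.51 Ω
I = V / R_total = 27.1 / 34.51 = 0.7853 A
P_R2 = I² × R2 = (0.7853)² × 1.51 = 0.9312 W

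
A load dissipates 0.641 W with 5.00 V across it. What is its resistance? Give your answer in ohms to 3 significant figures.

The two known quantities fix the third via R = V² / P.
R = (5.00)² / 0.641 = 39.00 Ω

39.0 Ω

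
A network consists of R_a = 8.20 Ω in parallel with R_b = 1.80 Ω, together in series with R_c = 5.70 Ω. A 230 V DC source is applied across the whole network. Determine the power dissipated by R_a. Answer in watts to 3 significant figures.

273 W

Collapse the R_a‖R_b pair into one equivalent R_p; then R_p and R_c form a series string.
R_p = (8.20×1.80)/(8.20+1.80) = 1.476 Ω
R_total = R_p + 5.70 = 1.476 + 5.70 = 7.176 Ω
I = V / R_total = 230 / 7.176 = 32.05 A
Voltage across the parallel pair: V_p = I × R_p = 32.05 × 1.476 = 47.31 V
R_a sits across V_p; its power is V_p²/R.
P_R_a = (47.31)² / 8.20 = 272.9 W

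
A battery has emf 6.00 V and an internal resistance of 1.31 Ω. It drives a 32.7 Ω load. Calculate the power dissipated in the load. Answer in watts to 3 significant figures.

Find the circuit current first, then P = I²R for the load (series elements share I).
I = ε / (r + R) = 6.00 / (1.31 + 32.7) = 0.1764 A
P_load = I² R = (0.1764)² × 32.7 = 1.018 W

1.02 W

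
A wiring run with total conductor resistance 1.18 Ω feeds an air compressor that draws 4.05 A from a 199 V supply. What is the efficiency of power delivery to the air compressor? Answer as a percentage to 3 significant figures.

The wiring run carries the full 4.05 A.
P_line = I² R_line = (4.050)² × 1.18 = 19.35 W
P_source = V I = 199 × 4.050 = 805.9 W; P_load = 786.6 W
η = P_load / P_source = 786.6 / 805.9 = 0.9760

97.6 %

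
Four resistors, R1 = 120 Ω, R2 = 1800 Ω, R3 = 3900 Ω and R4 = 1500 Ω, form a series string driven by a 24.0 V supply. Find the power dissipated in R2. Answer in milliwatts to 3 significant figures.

19.3 mW

Since the resistors are in series they all carry the loop current I = V/R_total; the power in any one is I²R.
R_total = 120 + 1800 + 3900 + 1500 = 7320 Ω
I = V / R_total = 24.0 / 7320 = 0.003279 A
P_R2 = I² × R2 = (0.003279)² × 1800 = 0.01935 W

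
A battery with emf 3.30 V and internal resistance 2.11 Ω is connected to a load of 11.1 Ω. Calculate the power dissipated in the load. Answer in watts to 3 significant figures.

The internal resistance and the load are in series, so the same I flows through both; get I from ε/(r+R), then I²R for the load.
I = ε / (r + R) = 3.30 / (2.11 + 11.1) = 0.2498 A
P_load = I² R = (0.2498)² × 11.1 = 0.6927 W

0.693 W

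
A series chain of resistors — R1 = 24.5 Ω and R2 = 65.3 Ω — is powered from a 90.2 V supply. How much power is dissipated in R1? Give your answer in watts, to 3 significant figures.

Since the resistors are in series they all carry the loop current I = V/R_total; the power in any one is I²R.
R_total = 24.5 + 65.3 = 89.80 Ω
I = V / R_total = 90.2 / 89.80 = 1.004 A
P_R1 = I² × R1 = (1.004)² × 24.5 = 24.72 W

24.7 W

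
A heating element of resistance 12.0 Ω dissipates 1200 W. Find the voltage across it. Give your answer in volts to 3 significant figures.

120 V

Rearranging the power relation for the two known quantities gives V = √(P R).
V = √(1200 × 12.0) = 120.0 V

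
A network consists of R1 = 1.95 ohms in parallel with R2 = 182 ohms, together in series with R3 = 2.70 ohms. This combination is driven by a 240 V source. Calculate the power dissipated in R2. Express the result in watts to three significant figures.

55.0 W

Collapse the R1‖R2 pair into one equivalent R_p; then R_p and R3 form a series string.
R_p = (1.95×182)/(1.95+182) = 1.929 Ω
R_total = R_p + 2.70 = 1.929 + 2.70 = 4.629 Ω
I = V / R_total = 240 / 4.629 = 51.84 A
Voltage across the parallel pair: V_p = I × R_p = 51.84 × 1.929 = 100.0 V
R2 has V_p across it, so P = V_p²/R2.
P_R2 = (100.0)² / 182 = 54.97 W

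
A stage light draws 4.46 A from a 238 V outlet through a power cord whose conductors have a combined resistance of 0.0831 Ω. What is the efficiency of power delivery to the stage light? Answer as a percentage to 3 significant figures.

99.8 %

The power cord carries the full 4.46 A.
P_line = I² R_line = (4.460)² × 0.0831 = 1.653 W
P_source = V I = 238 × 4.460 = 1061 W; P_load = 1060 W
η = P_load / P_source = 1060 / 1061 = 0.9984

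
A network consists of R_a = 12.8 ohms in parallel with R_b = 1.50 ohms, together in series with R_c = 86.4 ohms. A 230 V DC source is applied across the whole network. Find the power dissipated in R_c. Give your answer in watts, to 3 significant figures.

First find R_p for the parallel pair, then treat R_p + R_c as a series loop.
R_p = (12.8×1.50)/(12.8+1.50) = 1.343 Ω
R_total = R_p + 86.4 = 1.343 + 86.4 = 87.74 Ω
I = V / R_total = 230 / 87.74 = 2.621 A
R_c carries the full series current, so P = I²R.
P_R_c = (2.621)² × 86.4 = 593.7 W

594 W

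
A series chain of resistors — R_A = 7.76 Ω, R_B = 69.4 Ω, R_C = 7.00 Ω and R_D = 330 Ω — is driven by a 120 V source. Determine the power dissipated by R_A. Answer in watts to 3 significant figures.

The current is common to all series resistors; compute it, then apply P = I²R for the target.
R_total = 7.76 + 69.4 + 7.00 + 330 = 414.2 Ω
I = V / R_total = 120 / 414.2 = 0.2897 A
P_R_A = I² × R_A = (0.2897)² × 7.76 = 0.6515 W

0.651 W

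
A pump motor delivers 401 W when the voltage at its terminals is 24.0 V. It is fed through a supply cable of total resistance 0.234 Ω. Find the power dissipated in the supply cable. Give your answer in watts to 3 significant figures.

65.3 W

The supply cable is a series resistance carrying the load current; its dissipation is I²R_line.
I = P / V = 401 / 24.0 = 16.71 A through the supply cable.
P_line = I² R_line = (16.71)² × 0.234 = 65.33 W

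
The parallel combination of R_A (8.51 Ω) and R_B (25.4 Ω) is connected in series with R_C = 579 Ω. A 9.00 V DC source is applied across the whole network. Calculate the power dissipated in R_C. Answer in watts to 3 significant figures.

First find R_p for the parallel pair, then treat R_p + R_C as a series loop.
R_p = (8.51×25.4)/(8.51+25.4) = 6.374 Ω
R_total = R_p + 579 = 6.374 + 579 = 585.4 Ω
I = V / R_total = 9.00 / 585.4 = 0.01537 A
R_C is the series element, so its power is I²R.
P_R_C = (0.01537)² × 579 = 0.1369 W

0.137 W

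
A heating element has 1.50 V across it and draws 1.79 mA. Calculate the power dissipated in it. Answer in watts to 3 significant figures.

0.00269 W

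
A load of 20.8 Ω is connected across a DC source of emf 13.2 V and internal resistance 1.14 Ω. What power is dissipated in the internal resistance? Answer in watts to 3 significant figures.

Internal loss is I²r, with I set by the total series resistance r+R.
I = ε / (r + R) = 13.2 / (1.14 + 20.8) = 0.6016 A
P_int = I² r = (0.6016)² × 1.14 = 0.4126 W

0.413 W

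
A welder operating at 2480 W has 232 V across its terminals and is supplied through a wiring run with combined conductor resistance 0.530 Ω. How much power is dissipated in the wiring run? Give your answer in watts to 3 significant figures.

60.6 W

The wiring run and load are in series, so the same current flows in both; the loss is I²R_line.
I = P / V = 2480 / 232 = 10.69 A through the wiring run.
P_line = I² R_line = (10.69)² × 0.530 = 60.56 W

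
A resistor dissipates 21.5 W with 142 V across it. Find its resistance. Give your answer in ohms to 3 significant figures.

938 Ω

The two known quantities fix the third via R = V² / P.
R = (142)² / 21.5 = 937.9 Ω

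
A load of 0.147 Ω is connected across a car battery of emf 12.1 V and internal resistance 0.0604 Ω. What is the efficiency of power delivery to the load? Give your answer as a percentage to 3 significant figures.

70.9 %

Both r and R carry the same current, so the power split is just the resistance split: η = R/(R+r).
η = R / (R + r) = 0.147 / (0.147 + 0.0604) = 0.7088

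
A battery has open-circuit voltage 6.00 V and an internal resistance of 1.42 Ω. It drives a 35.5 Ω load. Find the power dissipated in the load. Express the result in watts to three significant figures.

With r and R in series, I = ε/(r+R); the load dissipates I²R.
I = ε / (r + R) = 6.00 / (1.42 + 35.5) = 0.1625 A
P_load = I² R = (0.1625)² × 35.5 = 0.9376 W

0.938 W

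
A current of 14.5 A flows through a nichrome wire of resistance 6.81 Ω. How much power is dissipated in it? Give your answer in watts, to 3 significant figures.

1430 W

With I and R stated, P = I²R applies in one step.
P = (14.50 A)² × 6.81 Ω = 1432 W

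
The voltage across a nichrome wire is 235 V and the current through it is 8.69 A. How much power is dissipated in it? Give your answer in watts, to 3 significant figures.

2040 W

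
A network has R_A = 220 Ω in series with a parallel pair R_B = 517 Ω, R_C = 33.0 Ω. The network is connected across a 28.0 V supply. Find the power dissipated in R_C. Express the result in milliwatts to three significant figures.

Reduce the parallel pair to R_p first; the network is then a simple series string.
R_p = (517×33.0)/(517+33.0) = 31.02 Ω
R_total = 220 + 31.02 = 251.0 Ω
I = V / R_total = 28.0 / 251.0 = 0.1115 A
Voltage across the parallel pair: V_p = I × R_p = 0.1115 × 31.02 = 3.460 V
With V_p across R_C, its power is V_p²/R_C.
P_R_C = (3.460)² / 33.0 = 0.3628 W

363 mW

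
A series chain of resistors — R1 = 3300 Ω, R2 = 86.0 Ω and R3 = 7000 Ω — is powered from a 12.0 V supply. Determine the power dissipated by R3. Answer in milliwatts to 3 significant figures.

Since the resistors are in series they all carry the loop current I = V/R_total; the power in any one is I²R.
R_total = 3300 + 86.0 + 7000 = 10390 Ω
I = V / R_total = 12.0 / 10390 = 0.001155 A
P_R3 = I² × R3 = (0.001155)² × 7000 = 0.009345 W

9.34 mW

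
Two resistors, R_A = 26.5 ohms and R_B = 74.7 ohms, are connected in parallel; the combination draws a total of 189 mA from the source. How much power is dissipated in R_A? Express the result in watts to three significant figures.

0.516 W

Parallel branches share V, not I — compute V via R_eq, then use V²/R for the target branch.
1/R_eq = 1/26.5 + 1/74.7 ⇒ R_eq = 19.56 Ω
V = I_total × R_eq = 0.1890 × 19.56 = 3.697 V
P_R_A = V² / R_A = (3.697)² / 26.5 = 0.5158 W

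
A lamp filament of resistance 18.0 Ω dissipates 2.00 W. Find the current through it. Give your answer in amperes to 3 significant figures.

0.333 A

From P = V I = I²R = V²/R, with the two given quantities we get I = √(P / R).
I = √(2.00 / 18.0) = 0.3333 A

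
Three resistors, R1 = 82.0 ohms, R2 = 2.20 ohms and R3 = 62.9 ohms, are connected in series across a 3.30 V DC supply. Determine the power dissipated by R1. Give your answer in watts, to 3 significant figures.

0.0413 W

Since the resistors are in series they all carry the loop current I = V/R_total; the power in any one is I²R.
R_total = 82.0 + 2.20 + 62.9 = 147.1 Ω
I = V / R_total = 3.30 / 147.1 = 0.02243 A
P_R1 = I² × R1 = (0.02243)² × 82.0 = 0.04127 W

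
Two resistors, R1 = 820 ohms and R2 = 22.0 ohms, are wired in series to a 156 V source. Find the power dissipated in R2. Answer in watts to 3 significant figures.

Series elements share the same current, so find I first, then use P = I²R.
R_total = 820 + 22.0 = 842.0 Ω
I = V / R_total = 156 / 842.0 = 0.1853 A
P_R2 = I² × R2 = (0.1853)² × 22.0 = 0.7552 W

0.755 W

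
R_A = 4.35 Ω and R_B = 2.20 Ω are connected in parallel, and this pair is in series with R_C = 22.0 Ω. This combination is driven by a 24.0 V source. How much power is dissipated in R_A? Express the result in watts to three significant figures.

Reduce the parallel combination to a single R_p; the circuit then becomes R_p in series with the remaining resistor.
R_p = (4.35×2.20)/(4.35+2.20) = 1.461 Ω
R_total = R_p + 22.0 = 1.461 + 22.0 = 23.46 Ω
I = V / R_total = 24.0 / 23.46 = 1.023 A
Voltage across the parallel pair: V_p = I × R_p = 1.023 × 1.461 = 1.495 V
R_A sits across V_p; its power is V_p²/R.
P_R_A = (1.495)² / 4.35 = 0.5135 W

0.514 W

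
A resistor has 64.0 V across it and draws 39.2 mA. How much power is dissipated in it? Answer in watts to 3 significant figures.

Both the voltage across and the current through the element are known, so P = V I applies directly.
P = 64.0 V × 0.03920 A = 2.509 W

2.51 W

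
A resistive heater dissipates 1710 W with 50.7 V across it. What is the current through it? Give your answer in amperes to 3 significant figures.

The two known quantities fix the third via I = P / V.
I = 1710 / 50.7 = 33.73 A

33.7 A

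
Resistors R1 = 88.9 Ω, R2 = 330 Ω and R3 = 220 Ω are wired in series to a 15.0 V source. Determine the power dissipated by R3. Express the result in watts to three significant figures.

0.121 W

Since the resistors are in series they all carry the loop current I = V/R_total; the power in any one is I²R.
R_total = 88.9 + 330 + 220 = 638.9 Ω
I = V / R_total = 15.0 / 638.9 = 0.02348 A
P_R3 = I² × R3 = (0.02348)² × 220 = 0.1213 W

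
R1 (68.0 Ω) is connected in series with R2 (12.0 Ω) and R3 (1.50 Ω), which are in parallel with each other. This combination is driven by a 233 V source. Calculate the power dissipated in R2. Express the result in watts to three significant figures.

Collapse R2‖R3 to a single equivalent, reducing the network to two series elements.
R_p = (12.0×1.50)/(12.0+1.50) = 1.333 Ω
R_total = 68.0 + 1.333 = 69.33 Ω
I = V / R_total = 233 / 69.33 = 3.361 A
Voltage across the parallel pair: V_p = I × R_p = 3.361 × 1.333 = 4.481 V
R2 sees V_p directly, so P = V_p² / R2.
P_R2 = (4.481)² / 12.0 = 1.673 W

1.67 W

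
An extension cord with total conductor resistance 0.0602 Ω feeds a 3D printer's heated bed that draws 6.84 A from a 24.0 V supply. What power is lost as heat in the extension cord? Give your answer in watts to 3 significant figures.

2.82 W

Line loss is just I²R for the cable — we know both I and R_line directly.
The extension cord carries the full 6.84 A.
P_line = I² R_line = (6.840)² × 0.0602 = 2.816 W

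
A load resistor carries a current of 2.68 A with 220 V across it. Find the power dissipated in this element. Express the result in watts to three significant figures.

Since both terminal voltage and current are stated, P = V I gives the power in one step.
P = 220 V × 2.680 A = 589.6 W

590 W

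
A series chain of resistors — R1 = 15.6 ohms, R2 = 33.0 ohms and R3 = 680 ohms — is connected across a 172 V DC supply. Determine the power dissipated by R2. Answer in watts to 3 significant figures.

1.84 W

Series elements share the same current, so find I first, then use P = I²R.
R_total = 15.6 + 33.0 + 680 = 728.6 Ω
I = V / R_total = 172 / 728.6 = 0.2361 A
P_R2 = I² × R2 = (0.2361)² × 33.0 = 1.839 W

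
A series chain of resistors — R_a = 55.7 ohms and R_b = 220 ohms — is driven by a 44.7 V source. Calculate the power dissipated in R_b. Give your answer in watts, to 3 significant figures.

Every series element carries the same I. Get I from the total resistance, then P = I² × R_b.
R_total = 55.7 + 220 = 275.7 Ω
I = V / R_total = 44.7 / 275.7 = 0.1621 A
P_R_b = I² × R_b = (0.1621)² × 220 = 5.783 W

5.78 W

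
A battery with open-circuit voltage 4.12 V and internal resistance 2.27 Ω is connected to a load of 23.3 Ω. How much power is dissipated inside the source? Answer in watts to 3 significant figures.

The internal resistance carries the same current as the load; P_int = I²r.
I = ε / (r + R) = 4.12 / (2.27 + 23.3) = 0.1611 A
P_int = I² r = (0.1611)² × 2.27 = 0.05893 W

0.0589 W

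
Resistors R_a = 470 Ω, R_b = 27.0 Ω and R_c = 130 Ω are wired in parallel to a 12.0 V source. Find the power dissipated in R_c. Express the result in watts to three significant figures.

1.11 W

R_c sits directly across the source, so P = V²/R with V = 12.0 V.
P_R_c = V² / R_c = (12.0)² / 130 Ω = 1.108 W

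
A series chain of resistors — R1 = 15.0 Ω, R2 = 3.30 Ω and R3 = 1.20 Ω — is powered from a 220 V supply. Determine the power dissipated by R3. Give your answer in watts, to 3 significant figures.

153 W

The current is common to all series resistors; compute it, then apply P = I²R for the target.
R_total = 15.0 + 3.30 + 1.20 = 19.50 Ω
I = V / R_total = 220 / 19.50 = 11.28 A
P_R3 = I² × R3 = (11.28)² × 1.20 = 152.7 W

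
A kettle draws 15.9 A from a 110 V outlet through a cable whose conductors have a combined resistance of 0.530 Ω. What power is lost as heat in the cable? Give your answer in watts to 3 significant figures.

134 W

Line loss is just I²R for the cable — we know both I and R_line directly.
The cable carries the full 15.9 A.
P_line = I² R_line = (15.90)² × 0.530 = 134.0 W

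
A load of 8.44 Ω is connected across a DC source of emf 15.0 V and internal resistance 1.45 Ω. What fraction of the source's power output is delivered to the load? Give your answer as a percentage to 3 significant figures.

85.3 %

η = P_load/(P_load+P_int) = I²R/(I²R+I²r) = R/(R+r) — the I² cancels for series elements.
η = R / (R + r) = 8.44 / (8.44 + 1.45) = 0.8534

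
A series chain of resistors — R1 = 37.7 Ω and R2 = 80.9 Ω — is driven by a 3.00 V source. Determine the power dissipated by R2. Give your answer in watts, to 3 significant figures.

0.0518 W

The current is common to all series resistors; compute it, then apply P = I²R for the target.
R_total = 37.7 + 80.9 = 118.6 Ω
I = V / R_total = 3.00 / 118.6 = 0.02530 A
P_R2 = I² × R2 = (0.02530)² × 80.9 = 0.05176 W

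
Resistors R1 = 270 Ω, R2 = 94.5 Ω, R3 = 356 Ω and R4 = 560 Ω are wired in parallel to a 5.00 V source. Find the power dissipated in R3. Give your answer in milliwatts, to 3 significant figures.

70.2 mW

R3 sits directly across the source, so P = V²/R with V = 5.00 V.
P_R3 = V² / R3 = (5.00)² / 356 Ω = 0.07022 W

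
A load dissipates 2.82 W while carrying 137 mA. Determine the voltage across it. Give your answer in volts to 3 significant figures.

From P = V I = I²R = V²/R, with the two given quantities we get V = P / I.
V = 2.82 / 0.1370 = 20.58 V

20.6 V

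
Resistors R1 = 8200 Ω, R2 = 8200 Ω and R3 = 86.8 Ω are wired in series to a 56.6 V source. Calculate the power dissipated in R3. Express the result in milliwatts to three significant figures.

1.02 mW

In a series string the same current flows through every resistor — find that current, then P = I²R for the one we want.
R_total = 8200 + 8200 + 86.8 = 16490 Ω
I = V / R_total = 56.6 / 16490 = 0.003433 A
P_R3 = I² × R3 = (0.003433)² × 86.8 = 0.001023 W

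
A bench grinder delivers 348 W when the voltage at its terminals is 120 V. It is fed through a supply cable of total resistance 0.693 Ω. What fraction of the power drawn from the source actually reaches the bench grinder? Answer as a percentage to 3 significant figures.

I = P / V = 348 / 120 = 2.900 A through the supply cable.
P_line = I² R_line = (2.900)² × 0.693 = 5.828 W
P_source = P_load + P_line = 348.0 + 5.828 = 353.8 W
η = P_load / P_source = 348.0 / 353.8 = 0.9835

98.4 %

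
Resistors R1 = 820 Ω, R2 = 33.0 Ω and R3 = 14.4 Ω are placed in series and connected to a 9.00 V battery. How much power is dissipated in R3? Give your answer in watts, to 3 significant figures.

0.00155 W

Every series element carries the same I. Get I from the total resistance, then P = I² × R3.
R_total = 820 + 33.0 + 14.4 = 867.4 Ω
I = V / R_total = 9.00 / 867.4 = 0.01038 A
P_R3 = I² × R3 = (0.01038)² × 14.4 = 0.001550 W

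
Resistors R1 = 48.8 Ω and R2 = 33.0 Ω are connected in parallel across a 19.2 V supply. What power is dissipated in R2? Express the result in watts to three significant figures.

11.2 W

Every branch has 19.2 V across it, so for R2 the power is simply V²/R.
P_R2 = V² / R2 = (19.2)² / 33.0 Ω = 11.17 W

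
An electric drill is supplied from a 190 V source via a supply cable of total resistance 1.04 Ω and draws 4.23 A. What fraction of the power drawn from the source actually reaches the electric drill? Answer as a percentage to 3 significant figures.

The supply cable carries the full 4.23 A.
P_line = I² R_line = (4.230)² × 1.04 = 18.61 W
P_source = V I = 190 × 4.230 = 803.7 W; P_load = 785.1 W
η = P_load / P_source = 785.1 / 803.7 = 0.9768

97.7 %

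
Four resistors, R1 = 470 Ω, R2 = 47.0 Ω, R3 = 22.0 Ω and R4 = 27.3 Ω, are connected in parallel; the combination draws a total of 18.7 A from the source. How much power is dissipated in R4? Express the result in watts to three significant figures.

1150 W

Only the total current is stated, so first find the parallel equivalent to get the voltage across the combination.
1/R_eq = 1/470 + 1/47.0 + 1/22.0 + 1/27.3 ⇒ R_eq = 9.480 Ω
V = I_total × R_eq = 18.70 × 9.480 = 177.3 V
P_R4 = V² / R4 = (177.3)² / 27.3 = 1151 W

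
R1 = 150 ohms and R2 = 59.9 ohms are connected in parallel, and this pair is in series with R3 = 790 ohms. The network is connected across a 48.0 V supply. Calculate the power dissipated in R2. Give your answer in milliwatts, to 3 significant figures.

102 mW

First find R_p for the parallel pair, then treat R_p + R3 as a series loop.
R_p = (150×59.9)/(150+59.9) = 42.81 Ω
R_total = R_p + 790 = 42.81 + 790 = 832.8 Ω
I = V / R_total = 48.0 / 832.8 = 0.05764 A
Voltage across the parallel pair: V_p = I × R_p = 0.05764 × 42.81 = 2.467 V
Use P = V²/R for R2 with V = V_p.
P_R2 = (2.467)² / 59.9 = 0.1016 W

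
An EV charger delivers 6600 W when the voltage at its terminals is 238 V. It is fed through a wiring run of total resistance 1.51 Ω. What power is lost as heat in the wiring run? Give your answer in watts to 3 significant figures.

Only the current and the line resistance are needed for the I²R loss.
I = P / V = 6600 / 238 = 27.73 A through the wiring run.
P_line = I² R_line = (27.73)² × 1.51 = 1161 W

1160 W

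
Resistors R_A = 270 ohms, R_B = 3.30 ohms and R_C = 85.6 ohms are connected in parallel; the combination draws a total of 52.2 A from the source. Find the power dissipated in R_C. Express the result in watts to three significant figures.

We need the common branch voltage; get it from I_total × R_eq, then P = V²/R for the branch.
1/R_eq = 1/270 + 1/3.30 + 1/85.6 ⇒ R_eq = 3.141 Ω
V = I_total × R_eq = 52.20 × 3.141 = 163.9 V
P_R_C = V² / R_C = (163.9)² / 85.6 = 314.0 W

314 W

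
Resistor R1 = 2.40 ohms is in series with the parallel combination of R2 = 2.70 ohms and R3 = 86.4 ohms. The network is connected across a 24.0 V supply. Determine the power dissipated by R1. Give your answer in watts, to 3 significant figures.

54.9 W

Replace R2 and R3 with their parallel equivalent so the circuit becomes R1 in series with R_p.
R_p = (2.70×86.4)/(2.70+86.4) = 2.618 Ω
R_total = 2.40 + 2.618 = 5.018 Ω
I = V / R_total = 24.0 / 5.018 = 4.783 A
R1 is in the main series path, so its power is I²R1.
P_R1 = (4.783)² × 2.40 = 54.90 W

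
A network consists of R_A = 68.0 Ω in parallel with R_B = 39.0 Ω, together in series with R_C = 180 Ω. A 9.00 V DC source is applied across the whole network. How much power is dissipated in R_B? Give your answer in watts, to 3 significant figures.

0.0304 W

Reduce the parallel combination to a single R_p; the circuit then becomes R_p in series with the remaining resistor.
R_p = (68.0×39.0)/(68.0+39.0) = 24.79 Ω
R_total = R_p + 180 = 24.79 + 180 = 204.8 Ω
I = V / R_total = 9.00 / 204.8 = 0.04395 A
Voltage across the parallel pair: V_p = I × R_p = 0.04395 × 24.79 = 1.089 V
Use P = V²/R for R_B with V = V_p.
P_R_B = (1.089)² / 39.0 = 0.03042 W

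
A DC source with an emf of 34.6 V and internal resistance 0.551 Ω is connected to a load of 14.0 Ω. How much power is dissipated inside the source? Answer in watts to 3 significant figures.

The source's internal resistance is just another series element carrying I; its dissipation is I²r.
I = ε / (r + R) = 34.6 / (0.551 + 14.0) = 2.378 A
P_int = I² r = (2.378)² × 0.551 = 3.115 W

3.12 W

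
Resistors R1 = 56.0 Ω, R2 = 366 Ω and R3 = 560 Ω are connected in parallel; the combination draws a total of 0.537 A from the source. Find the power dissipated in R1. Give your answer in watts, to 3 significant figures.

10.3 W

Only the total current is stated, so first find the parallel equivalent to get the voltage across the combination.
1/R_eq = 1/56.0 + 1/366 + 1/560 ⇒ R_eq = 44.69 Ω
V = I_total × R_eq = 0.5370 × 44.69 = 24.00 V
P_R1 = V² / R1 = (24.00)² / 56.0 = 10.29 W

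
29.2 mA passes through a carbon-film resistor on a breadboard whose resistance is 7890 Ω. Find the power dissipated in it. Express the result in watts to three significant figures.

6.73 W

The current through and the resistance of the element are both given; use P = I²R.
P = (0.02920 A)² × 7890 Ω = 6.727 W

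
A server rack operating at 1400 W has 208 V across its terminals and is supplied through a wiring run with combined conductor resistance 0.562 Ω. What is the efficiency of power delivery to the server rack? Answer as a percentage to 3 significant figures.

I = P / V = 1400 / 208 = 6.731 A through the wiring run.
P_line = I² R_line = (6.731)² × 0.562 = 25.46 W
P_source = P_load + P_line = 1400 + 25.46 = 1425 W
η = P_load / P_source = 1400 / 1425 = 0.9821

98.2 %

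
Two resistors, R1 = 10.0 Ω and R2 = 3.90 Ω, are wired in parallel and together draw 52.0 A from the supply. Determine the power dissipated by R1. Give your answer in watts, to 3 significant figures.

Parallel branches share V, not I — compute V via R_eq, then use V²/R for the target branch.
1/R_eq = 1/10.0 + 1/3.90 ⇒ R_eq = 2.806 Ω
V = I_total × R_eq = 52.00 × 2.806 = 145.9 V
P_R1 = V² / R1 = (145.9)² / 10.0 = 2129 W

2130 W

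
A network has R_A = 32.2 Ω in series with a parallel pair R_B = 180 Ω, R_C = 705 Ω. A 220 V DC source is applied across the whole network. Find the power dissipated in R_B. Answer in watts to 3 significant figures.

First combine the parallel branches into one equivalent R_p, then R_A + R_p is a series pair.
R_p = (180×705)/(180+705) = 143.4 Ω
R_total = 32.2 + 143.4 = 175.6 Ω
I = V / R_total = 220 / 175.6 = 1.253 A
Voltage across the parallel pair: V_p = I × R_p = 1.253 × 143.4 = 179.7 V
With V_p across R_B, its power is V_p²/R_B.
P_R_B = (179.7)² / 180 = 179.3 W

179 W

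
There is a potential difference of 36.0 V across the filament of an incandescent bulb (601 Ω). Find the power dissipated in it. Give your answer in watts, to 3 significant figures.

2.16 W

V and R are stated; P = V²/R avoids computing the current.
P = (36.0 V)² / 601 Ω = 2.156 W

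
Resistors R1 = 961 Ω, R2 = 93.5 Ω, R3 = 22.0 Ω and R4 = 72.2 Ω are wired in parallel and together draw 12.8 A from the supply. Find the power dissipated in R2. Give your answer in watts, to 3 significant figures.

Only the total current is stated, so first find the parallel equivalent to get the voltage across the combination.
1/R_eq = 1/961 + 1/93.5 + 1/22.0 + 1/72.2 ⇒ R_eq = 14.08 Ω
V = I_total × R_eq = 12.80 × 14.08 = 180.2 V
P_R2 = V² / R2 = (180.2)² / 93.5 = 347.2 W

347 W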